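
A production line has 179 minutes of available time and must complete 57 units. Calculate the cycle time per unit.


Formula: CT = Available Time / Number of Units
CT = 179 min / 57 units
CT = 3.14 min/unit

3.14 min/unit


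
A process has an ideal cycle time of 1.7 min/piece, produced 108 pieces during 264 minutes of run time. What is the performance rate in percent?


Formula: Performance = (Ideal CT * Total Count) / Run Time * 100
Ideal output time = 1.7 * 108 = 183.6 min
Performance = 183.6 / 264 * 100 = 69.5%

69.5%


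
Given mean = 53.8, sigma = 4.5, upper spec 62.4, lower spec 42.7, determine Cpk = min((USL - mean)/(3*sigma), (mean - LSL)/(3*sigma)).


Cpu = (62.4 - 53.8) / (3 * 4.5) = 0.64
Cpl = (53.8 - 42.7) / (3 * 4.5) = 0.82
Cpk = min(0.64, 0.82) = 0.64

0.64


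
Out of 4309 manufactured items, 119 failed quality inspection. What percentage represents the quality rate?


Formula: Quality Rate = Good Pieces / Total Pieces * 100
Good pieces = 4309 - 119 = 4190
QR = 4190 / 4309 * 100 = 97.2%

97.2%


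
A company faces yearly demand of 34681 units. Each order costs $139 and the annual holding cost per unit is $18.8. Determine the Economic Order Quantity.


Formula: EOQ = sqrt(2 * D * S / H)
Numerator: 2 * 34681 * 139 = 9641318
2DS/H = 9641318 / 18.8 = 512836.1
EOQ = sqrt(512836.1) = 716.1 units

716.1 units


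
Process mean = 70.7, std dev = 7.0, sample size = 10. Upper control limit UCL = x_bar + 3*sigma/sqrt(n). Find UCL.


UCL = 70.7 + 3 * 7.0 / sqrt(10)

77.34


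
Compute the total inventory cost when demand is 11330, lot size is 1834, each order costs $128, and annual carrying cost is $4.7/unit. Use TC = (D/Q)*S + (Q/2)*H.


TC = 11330/1834 * 128 + 1834/2 * 4.7

$5100.65


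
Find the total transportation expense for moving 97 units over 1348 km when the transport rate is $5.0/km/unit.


TC = dist * cost * units = 1348 * 5.0 * 97 = $653780.00

$653780.00


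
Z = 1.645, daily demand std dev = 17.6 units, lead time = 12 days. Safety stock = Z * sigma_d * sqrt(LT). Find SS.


Formula: SS = z * sigma_d * sqrt(LT)
sqrt(LT) = sqrt(12) = 3.4641
SS = 1.645 * 17.6 * 3.4641
SS = 100.3 units

100.3 units


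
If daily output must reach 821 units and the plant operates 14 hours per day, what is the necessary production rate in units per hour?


Formula: Production Rate = Daily Demand / Available Hours
Rate = 821 units/day / 14 hours/day
Rate = 58.6 units/hour

58.6 units/hour


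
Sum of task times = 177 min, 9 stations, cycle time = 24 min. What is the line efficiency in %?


Formula: Efficiency = Sum of Task Times / (N_stations * CT) * 100
Total station capacity = 9 stations * 24 min = 216 min
Efficiency = 177 / 216 * 100 = 81.9%

81.9%


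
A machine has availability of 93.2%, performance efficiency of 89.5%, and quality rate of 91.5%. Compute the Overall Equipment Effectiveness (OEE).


Formula: OEE = Availability * Performance * Quality / 10000
A * P = 93.2% * 89.5% / 100 = 83.41%
OEE = 83.41% * 91.5% / 100 = 76.3%

76.3%


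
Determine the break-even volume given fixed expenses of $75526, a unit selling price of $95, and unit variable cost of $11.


Formula: BEQ = Fixed Costs / (Price - Variable Cost)
Contribution margin = $95 - $11 = $84/unit
BEQ = ceil($75526 / $84/unit) = ceil(899.12) = 900 units

900 units


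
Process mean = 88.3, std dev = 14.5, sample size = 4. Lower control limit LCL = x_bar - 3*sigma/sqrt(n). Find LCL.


LCL = 88.3 - 3 * 14.5 / sqrt(4)

66.55


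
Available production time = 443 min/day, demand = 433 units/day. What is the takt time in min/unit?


Formula: Takt Time = Available Production Time / Customer Demand
Takt = 443 min/day / 433 units/day
Takt = 1.02 min/unit

1.02 min/unit


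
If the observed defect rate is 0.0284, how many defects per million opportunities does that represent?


DPMO = defect_rate * 1000000 = 0.0284 * 1000000

28400


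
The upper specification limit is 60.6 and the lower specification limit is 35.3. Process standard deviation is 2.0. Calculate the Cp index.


Cp = (60.6 - 35.3) / (6 * 2.0)

2.11


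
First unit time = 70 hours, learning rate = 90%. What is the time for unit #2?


Formula: T_n = T_1 * (learning_rate)^(log2(n)) where learning_rate = rate/100
Doublings = log2(2) = 1
T_n = 70 * 0.9^1
T_n = 70 * 0.9 = 63.0 hours

63.0 hours


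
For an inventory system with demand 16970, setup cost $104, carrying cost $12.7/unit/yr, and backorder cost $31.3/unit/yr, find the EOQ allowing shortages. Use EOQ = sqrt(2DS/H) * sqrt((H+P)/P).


Formula: EOQ* = sqrt(2DS/H) * sqrt((H+P)/P)
Base EOQ = sqrt(2*16970*104/12.7) = 527.19 units
Correction = sqrt((12.7+31.3)/31.3) = 1.18564
EOQ* = 527.19 * 1.18564 = 625.1 units

625.1 units


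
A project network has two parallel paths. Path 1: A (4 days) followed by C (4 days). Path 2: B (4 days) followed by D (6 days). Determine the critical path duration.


Path 1 = 4 + 4 = 8 days
Path 2 = 4 + 6 = 10 days
Duration = max(8, 10) = 10 days

10 days


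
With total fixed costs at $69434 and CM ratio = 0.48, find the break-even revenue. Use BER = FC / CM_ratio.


Formula: BER = Fixed Costs / Contribution Margin Ratio
BER = $69434 / 0.48
BER = $144654.17 (to the nearest cent)

$144654.17


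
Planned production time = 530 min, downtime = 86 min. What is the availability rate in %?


Formula: Availability = (Planned Time - Downtime) / Planned Time * 100
Uptime = 530 - 86 = 444 min
Availability = 444 / 530 * 100 = 83.8%

83.8%


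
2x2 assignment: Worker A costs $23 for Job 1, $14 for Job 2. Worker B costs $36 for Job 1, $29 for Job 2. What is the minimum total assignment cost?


Option 1: A->1 + B->2 = $23 + $29 = $52
Option 2: A->2 + B->1 = $14 + $36 = $50
Min cost = min($52, $50) = $50

$50


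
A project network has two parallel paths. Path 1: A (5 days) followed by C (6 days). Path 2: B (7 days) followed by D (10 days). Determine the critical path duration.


Path 1 = 5 + 6 = 11 days
Path 2 = 7 + 10 = 17 days
Duration = max(11, 17) = 17 days

17 days


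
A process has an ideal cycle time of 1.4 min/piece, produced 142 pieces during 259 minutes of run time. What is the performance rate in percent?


Formula: Performance = (Ideal CT * Total Count) / Run Time * 100
Ideal output time = 1.4 * 142 = 198.8 min
Performance = 198.8 / 259 * 100 = 76.8%

76.8%


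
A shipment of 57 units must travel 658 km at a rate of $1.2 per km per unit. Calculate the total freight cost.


TC = dist * cost * units = 658 * 1.2 * 57 = $45007.20

$45007.20


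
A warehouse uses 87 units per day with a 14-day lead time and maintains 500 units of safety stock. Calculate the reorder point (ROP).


Formula: ROP = (Daily Demand * Lead Time) + Safety Stock
Demand during lead time = 87 * 14 = 1218 units
ROP = 1218 + 500 = 1718 units

1718 units


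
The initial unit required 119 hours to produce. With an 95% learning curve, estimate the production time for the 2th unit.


Formula: T_n = T_1 * (learning_rate)^(log2(n)) where learning_rate = rate/100
Doublings = log2(2) = 1
T_n = 119 * 0.95^1
T_n = 119 * 0.95 = 113.1 hours

113.1 hours


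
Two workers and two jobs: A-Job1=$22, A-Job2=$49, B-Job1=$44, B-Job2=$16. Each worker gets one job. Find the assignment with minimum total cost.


Option 1: A->1 + B->2 = $22 + $16 = $38
Option 2: A->2 + B->1 = $49 + $44 = $93
Min cost = min($38, $93) = $38

$38


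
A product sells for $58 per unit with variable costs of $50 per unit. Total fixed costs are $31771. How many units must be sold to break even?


Formula: BEQ = Fixed Costs / (Price - Variable Cost)
Contribution margin = $58 - $50 = $8/unit
BEQ = ceil($31771 / $8/unit) = ceil(3971.38) = 3972 units

3972 units


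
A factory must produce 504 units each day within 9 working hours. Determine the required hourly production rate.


Formula: Production Rate = Daily Demand / Available Hours
Rate = 504 units/day / 9 hours/day
Rate = 56.0 units/hour

56.0 units/hour


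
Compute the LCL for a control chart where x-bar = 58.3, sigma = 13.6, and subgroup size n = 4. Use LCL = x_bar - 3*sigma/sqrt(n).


LCL = 58.3 - 3 * 13.6 / sqrt(4)

37.9


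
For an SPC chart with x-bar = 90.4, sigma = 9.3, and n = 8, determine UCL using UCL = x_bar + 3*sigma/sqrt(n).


UCL = 90.4 + 3 * 9.3 / sqrt(8)

100.26


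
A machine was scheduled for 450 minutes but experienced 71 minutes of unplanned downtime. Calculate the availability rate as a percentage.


Formula: Availability = (Planned Time - Downtime) / Planned Time * 100
Uptime = 450 - 71 = 379 min
Availability = 379 / 450 * 100 = 84.2%

84.2%


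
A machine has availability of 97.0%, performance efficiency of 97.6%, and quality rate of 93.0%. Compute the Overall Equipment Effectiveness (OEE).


Formula: OEE = Availability * Performance * Quality / 10000
A * P = 97.0% * 97.6% / 100 = 94.67%
OEE = 94.67% * 93.0% / 100 = 88.0%

88.0%


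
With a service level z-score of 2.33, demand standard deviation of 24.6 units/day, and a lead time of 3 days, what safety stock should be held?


Formula: SS = z * sigma_d * sqrt(LT)
sqrt(LT) = sqrt(3) = 1.7321
SS = 2.33 * 24.6 * 1.7321
SS = 99.3 units

99.3 units


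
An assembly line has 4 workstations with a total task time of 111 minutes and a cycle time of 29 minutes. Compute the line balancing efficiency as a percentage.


Formula: Efficiency = Sum of Task Times / (N_stations * CT) * 100
Total station capacity = 4 stations * 29 min = 116 min
Efficiency = 111 / 116 * 100 = 95.7%

95.7%


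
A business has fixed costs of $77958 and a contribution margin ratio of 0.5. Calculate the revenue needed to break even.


Formula: BER = Fixed Costs / Contribution Margin Ratio
BER = $77958 / 0.5
BER = $155916.00 (to the nearest cent)

$155916.00


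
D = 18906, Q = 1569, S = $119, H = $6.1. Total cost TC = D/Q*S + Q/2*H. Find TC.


TC = 18906/1569 * 119 + 1569/2 * 6.1

$6219.37


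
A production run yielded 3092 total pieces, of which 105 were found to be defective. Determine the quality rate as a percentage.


Formula: Quality Rate = Good Pieces / Total Pieces * 100
Good pieces = 3092 - 105 = 2987
QR = 2987 / 3092 * 100 = 96.6%

96.6%


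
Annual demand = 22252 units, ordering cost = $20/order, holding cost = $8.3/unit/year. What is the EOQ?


Formula: EOQ = sqrt(2 * D * S / H)
Numerator: 2 * 22252 * 20 = 890080
2DS/H = 890080 / 8.3 = 107238.6
EOQ = sqrt(107238.6) = 327.5 units

327.5 units


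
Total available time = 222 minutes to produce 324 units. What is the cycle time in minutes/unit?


Formula: CT = Available Time / Number of Units
CT = 222 min / 324 units
CT = 0.69 min/unit

0.69 min/unit


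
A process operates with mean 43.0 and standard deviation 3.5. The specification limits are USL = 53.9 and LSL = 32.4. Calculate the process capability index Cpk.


Cpu = (53.9 - 43.0) / (3 * 3.5) = 1.04
Cpl = (43.0 - 32.4) / (3 * 3.5) = 1.01
Cpk = min(1.04, 1.01) = 1.01

1.01


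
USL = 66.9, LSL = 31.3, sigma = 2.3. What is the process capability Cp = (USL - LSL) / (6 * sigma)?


Cp = (66.9 - 31.3) / (6 * 2.3)

2.58


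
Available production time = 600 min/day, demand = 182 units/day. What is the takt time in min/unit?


Formula: Takt Time = Available Production Time / Customer Demand
Takt = 600 min/day / 182 units/day
Takt = 3.3 min/unit

3.3 min/unit


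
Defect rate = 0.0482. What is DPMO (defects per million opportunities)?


DPMO = defect_rate * 1000000 = 0.0482 * 1000000

48200


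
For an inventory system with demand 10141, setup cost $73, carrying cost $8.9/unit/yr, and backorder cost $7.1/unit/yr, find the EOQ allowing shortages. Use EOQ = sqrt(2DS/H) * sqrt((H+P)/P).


Formula: EOQ* = sqrt(2DS/H) * sqrt((H+P)/P)
Base EOQ = sqrt(2*10141*73/8.9) = 407.87 units
Correction = sqrt((8.9+7.1)/7.1) = 1.50117
EOQ* = 407.87 * 1.50117 = 612.3 units

612.3 units


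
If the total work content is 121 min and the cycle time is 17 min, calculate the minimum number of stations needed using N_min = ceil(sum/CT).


Formula: N_min = ceil(Sum of Task Times / Cycle Time)
N_min = ceil(121 min / 17 min) = ceil(7.1176)
N_min = 8 stations

8


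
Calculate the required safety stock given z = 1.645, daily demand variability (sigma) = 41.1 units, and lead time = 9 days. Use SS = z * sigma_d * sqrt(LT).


Formula: SS = z * sigma_d * sqrt(LT)
sqrt(LT) = sqrt(9) = 3.0
SS = 1.645 * 41.1 * 3.0
SS = 202.8 units

202.8 units


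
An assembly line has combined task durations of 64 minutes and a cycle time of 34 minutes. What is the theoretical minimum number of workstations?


Formula: N_min = ceil(Sum of Task Times / Cycle Time)
N_min = ceil(64 min / 34 min) = ceil(1.8824)
N_min = 2 stations

2


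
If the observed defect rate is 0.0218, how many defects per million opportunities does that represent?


DPMO = defect_rate * 1000000 = 0.0218 * 1000000

21800


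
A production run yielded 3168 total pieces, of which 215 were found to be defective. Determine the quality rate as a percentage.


Formula: Quality Rate = Good Pieces / Total Pieces * 100
Good pieces = 3168 - 215 = 2953
QR = 2953 / 3168 * 100 = 93.2%

93.2%


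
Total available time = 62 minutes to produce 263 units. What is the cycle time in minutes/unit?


Formula: CT = Available Time / Number of Units
CT = 62 min / 263 units
CT = 0.24 min/unit

0.24 min/unit


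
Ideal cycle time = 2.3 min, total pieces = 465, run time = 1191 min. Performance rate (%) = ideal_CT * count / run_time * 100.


Formula: Performance = (Ideal CT * Total Count) / Run Time * 100
Ideal output time = 2.3 * 465 = 1069.5 min
Performance = 1069.5 / 1191 * 100 = 89.8%

89.8%


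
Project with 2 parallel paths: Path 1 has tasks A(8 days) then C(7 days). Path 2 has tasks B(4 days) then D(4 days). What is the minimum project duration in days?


Path 1 = 8 + 7 = 15 days
Path 2 = 4 + 4 = 8 days
Duration = max(15, 8) = 15 days

15 days


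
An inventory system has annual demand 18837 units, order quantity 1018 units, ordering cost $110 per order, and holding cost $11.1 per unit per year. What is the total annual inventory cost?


TC = 18837/1018 * 110 + 1018/2 * 11.1

$7685.33


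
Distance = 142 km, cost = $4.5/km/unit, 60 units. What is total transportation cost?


TC = dist * cost * units = 142 * 4.5 * 60 = $38340.00

$38340.00


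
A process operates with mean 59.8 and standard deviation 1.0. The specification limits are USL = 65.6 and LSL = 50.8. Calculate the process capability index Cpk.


Cpu = (65.6 - 59.8) / (3 * 1.0) = 1.93
Cpl = (59.8 - 50.8) / (3 * 1.0) = 3.0
Cpk = min(1.93, 3.0) = 1.93

1.93


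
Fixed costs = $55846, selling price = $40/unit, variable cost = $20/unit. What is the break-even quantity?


Formula: BEQ = Fixed Costs / (Price - Variable Cost)
Contribution margin = $40 - $20 = $20/unit
BEQ = ceil($55846 / $20/unit) = ceil(2792.3) = 2793 units

2793 units


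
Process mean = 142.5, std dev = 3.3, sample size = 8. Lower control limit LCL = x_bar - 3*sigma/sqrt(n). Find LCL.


LCL = 142.5 - 3 * 3.3 / sqrt(8)

139.0


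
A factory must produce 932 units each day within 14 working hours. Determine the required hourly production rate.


Formula: Production Rate = Daily Demand / Available Hours
Rate = 932 units/day / 14 hours/day
Rate = 66.6 units/hour

66.6 units/hour


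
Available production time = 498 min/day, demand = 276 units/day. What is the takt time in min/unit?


Formula: Takt Time = Available Production Time / Customer Demand
Takt = 498 min/day / 276 units/day
Takt = 1.8 min/unit

1.8 min/unit


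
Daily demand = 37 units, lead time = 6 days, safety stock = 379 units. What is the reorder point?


Formula: ROP = (Daily Demand * Lead Time) + Safety Stock
Demand during lead time = 37 * 6 = 222 units
ROP = 222 + 379 = 601 units

601 units


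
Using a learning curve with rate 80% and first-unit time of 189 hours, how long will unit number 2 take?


Formula: T_n = T_1 * (learning_rate)^(log2(n)) where learning_rate = rate/100
Doublings = log2(2) = 1
T_n = 189 * 0.8^1
T_n = 189 * 0.8 = 151.2 hours

151.2 hours


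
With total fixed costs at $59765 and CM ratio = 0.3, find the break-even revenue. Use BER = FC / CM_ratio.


Formula: BER = Fixed Costs / Contribution Margin Ratio
BER = $59765 / 0.3
BER = $199216.67 (to the nearest cent)

$199216.67


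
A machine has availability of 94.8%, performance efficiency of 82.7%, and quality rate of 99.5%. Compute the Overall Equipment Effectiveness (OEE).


Formula: OEE = Availability * Performance * Quality / 10000
A * P = 94.8% * 82.7% / 100 = 78.4%
OEE = 78.4% * 99.5% / 100 = 78.0%

78.0%


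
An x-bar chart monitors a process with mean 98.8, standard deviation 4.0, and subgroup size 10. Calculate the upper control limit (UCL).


UCL = 98.8 + 3 * 4.0 / sqrt(10)

102.59


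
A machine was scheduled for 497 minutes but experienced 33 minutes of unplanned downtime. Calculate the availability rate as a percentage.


Formula: Availability = (Planned Time - Downtime) / Planned Time * 100
Uptime = 497 - 33 = 464 min
Availability = 464 / 497 * 100 = 93.4%

93.4%


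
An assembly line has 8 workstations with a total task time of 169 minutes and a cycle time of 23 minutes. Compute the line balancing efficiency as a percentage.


Formula: Efficiency = Sum of Task Times / (N_stations * CT) * 100
Total station capacity = 8 stations * 23 min = 184 min
Efficiency = 169 / 184 * 100 = 91.8%

91.8%


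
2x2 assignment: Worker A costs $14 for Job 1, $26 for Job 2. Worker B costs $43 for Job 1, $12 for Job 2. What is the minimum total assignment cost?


Option 1: A->1 + B->2 = $14 + $12 = $26
Option 2: A->2 + B->1 = $26 + $43 = $69
Min cost = min($26, $69) = $26

$26


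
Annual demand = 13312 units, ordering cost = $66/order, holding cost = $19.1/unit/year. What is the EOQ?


Formula: EOQ = sqrt(2 * D * S / H)
Numerator: 2 * 13312 * 66 = 1757184
2DS/H = 1757184 / 19.1 = 91999.2
EOQ = sqrt(91999.2) = 303.3 units

303.3 units


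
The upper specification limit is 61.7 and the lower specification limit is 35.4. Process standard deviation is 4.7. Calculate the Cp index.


Cp = (61.7 - 35.4) / (6 * 4.7)

0.93


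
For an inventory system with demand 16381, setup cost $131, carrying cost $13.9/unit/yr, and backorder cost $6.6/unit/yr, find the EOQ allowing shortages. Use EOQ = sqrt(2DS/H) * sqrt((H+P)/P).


Formula: EOQ* = sqrt(2DS/H) * sqrt((H+P)/P)
Base EOQ = sqrt(2*16381*131/13.9) = 555.67 units
Correction = sqrt((13.9+6.6)/6.6) = 1.7624
EOQ* = 555.67 * 1.7624 = 979.3 units

979.3 units


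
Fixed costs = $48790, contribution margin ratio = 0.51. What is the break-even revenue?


Formula: BER = Fixed Costs / Contribution Margin Ratio
BER = $48790 / 0.51
BER = $95666.67 (to the nearest cent)

$95666.67


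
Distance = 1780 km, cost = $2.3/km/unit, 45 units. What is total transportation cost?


TC = dist * cost * units = 1780 * 2.3 * 45 = $184230.00

$184230.00


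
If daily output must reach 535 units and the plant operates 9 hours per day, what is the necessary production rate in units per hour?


Formula: Production Rate = Daily Demand / Available Hours
Rate = 535 units/day / 9 hours/day
Rate = 59.4 units/hour

59.4 units/hour


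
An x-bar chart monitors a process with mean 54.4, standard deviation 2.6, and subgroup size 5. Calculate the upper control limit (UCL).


UCL = 54.4 + 3 * 2.6 / sqrt(5)

57.89


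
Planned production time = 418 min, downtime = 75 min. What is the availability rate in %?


Formula: Availability = (Planned Time - Downtime) / Planned Time * 100
Uptime = 418 - 75 = 343 min
Availability = 343 / 418 * 100 = 82.1%

82.1%


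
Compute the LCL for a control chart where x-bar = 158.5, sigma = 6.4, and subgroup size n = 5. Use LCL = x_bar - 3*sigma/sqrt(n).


LCL = 158.5 - 3 * 6.4 / sqrt(5)

149.91


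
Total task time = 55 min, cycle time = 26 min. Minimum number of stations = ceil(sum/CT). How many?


Formula: N_min = ceil(Sum of Task Times / Cycle Time)
N_min = ceil(55 min / 26 min) = ceil(2.1154)
N_min = 3 stations

3


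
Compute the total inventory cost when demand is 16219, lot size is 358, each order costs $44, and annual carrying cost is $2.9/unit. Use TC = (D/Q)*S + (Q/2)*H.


TC = 16219/358 * 44 + 358/2 * 2.9

$2512.50


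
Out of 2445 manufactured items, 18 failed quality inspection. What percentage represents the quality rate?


Formula: Quality Rate = Good Pieces / Total Pieces * 100
Good pieces = 2445 - 18 = 2427
QR = 2427 / 2445 * 100 = 99.3%

99.3%


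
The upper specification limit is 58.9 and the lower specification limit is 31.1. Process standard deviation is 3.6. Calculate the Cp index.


Cp = (58.9 - 31.1) / (6 * 3.6)

1.29


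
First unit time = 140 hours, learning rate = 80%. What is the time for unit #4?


Formula: T_n = T_1 * (learning_rate)^(log2(n)) where learning_rate = rate/100
Doublings = log2(4) = 2
T_n = 140 * 0.8^2
T_n = 140 * 0.64 = 89.6 hours

89.6 hours


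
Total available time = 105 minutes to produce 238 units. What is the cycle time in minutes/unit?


Formula: CT = Available Time / Number of Units
CT = 105 min / 238 units
CT = 0.44 min/unit

0.44 min/unit


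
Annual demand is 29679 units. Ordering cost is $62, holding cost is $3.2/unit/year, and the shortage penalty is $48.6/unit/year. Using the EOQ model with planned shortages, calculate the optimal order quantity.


Formula: EOQ* = sqrt(2DS/H) * sqrt((H+P)/P)
Base EOQ = sqrt(2*29679*62/3.2) = 1072.41 units
Correction = sqrt((3.2+48.6)/48.6) = 1.0324
EOQ* = 1072.41 * 1.0324 = 1107.2 units

1107.2 units


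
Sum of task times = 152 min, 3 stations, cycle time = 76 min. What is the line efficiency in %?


Formula: Efficiency = Sum of Task Times / (N_stations * CT) * 100
Total station capacity = 3 stations * 76 min = 228 min
Efficiency = 152 / 228 * 100 = 66.7%

66.7%


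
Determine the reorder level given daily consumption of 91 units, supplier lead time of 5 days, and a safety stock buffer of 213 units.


Formula: ROP = (Daily Demand * Lead Time) + Safety Stock
Demand during lead time = 91 * 5 = 455 units
ROP = 455 + 213 = 668 units

668 units


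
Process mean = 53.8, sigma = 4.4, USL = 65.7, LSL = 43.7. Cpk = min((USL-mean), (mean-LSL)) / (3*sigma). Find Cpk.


Cpu = (65.7 - 53.8) / (3 * 4.4) = 0.9
Cpl = (53.8 - 43.7) / (3 * 4.4) = 0.77
Cpk = min(0.9, 0.77) = 0.77

0.77


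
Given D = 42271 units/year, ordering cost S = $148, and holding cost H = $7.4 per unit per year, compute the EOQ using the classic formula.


Formula: EOQ = sqrt(2 * D * S / H)
Numerator: 2 * 42271 * 148 = 12512216
2DS/H = 12512216 / 7.4 = 1690840.0
EOQ = sqrt(1690840.0) = 1300.3 units

1300.3 units


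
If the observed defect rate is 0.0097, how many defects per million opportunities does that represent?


DPMO = defect_rate * 1000000 = 0.0097 * 1000000

9700


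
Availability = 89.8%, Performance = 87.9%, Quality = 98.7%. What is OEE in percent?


Formula: OEE = Availability * Performance * Quality / 10000
A * P = 89.8% * 87.9% / 100 = 78.93%
OEE = 78.93% * 98.7% / 100 = 77.9%

77.9%


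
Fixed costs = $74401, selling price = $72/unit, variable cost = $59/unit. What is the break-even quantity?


Formula: BEQ = Fixed Costs / (Price - Variable Cost)
Contribution margin = $72 - $59 = $13/unit
BEQ = ceil($74401 / $13/unit) = ceil(5723.15) = 5724 units

5724 units


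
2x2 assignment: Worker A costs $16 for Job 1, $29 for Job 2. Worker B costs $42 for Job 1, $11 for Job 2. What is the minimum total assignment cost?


Option 1: A->1 + B->2 = $16 + $11 = $27
Option 2: A->2 + B->1 = $29 + $42 = $71
Min cost = min($27, $71) = $27

$27


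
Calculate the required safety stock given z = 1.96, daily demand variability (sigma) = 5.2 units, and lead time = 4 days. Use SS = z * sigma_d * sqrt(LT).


Formula: SS = z * sigma_d * sqrt(LT)
sqrt(LT) = sqrt(4) = 2.0
SS = 1.96 * 5.2 * 2.0
SS = 20.4 units

20.4 units


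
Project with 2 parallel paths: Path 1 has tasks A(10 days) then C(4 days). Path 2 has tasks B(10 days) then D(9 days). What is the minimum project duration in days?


Path 1 = 10 + 4 = 14 days
Path 2 = 10 + 9 = 19 days
Duration = max(14, 19) = 19 days

19 days


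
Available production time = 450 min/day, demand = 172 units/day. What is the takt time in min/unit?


Formula: Takt Time = Available Production Time / Customer Demand
Takt = 450 min/day / 172 units/day
Takt = 2.62 min/unit

2.62 min/unit


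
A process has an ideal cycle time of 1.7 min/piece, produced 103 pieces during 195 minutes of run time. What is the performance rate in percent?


Formula: Performance = (Ideal CT * Total Count) / Run Time * 100
Ideal output time = 1.7 * 103 = 175.1 min
Performance = 175.1 / 195 * 100 = 89.8%

89.8%


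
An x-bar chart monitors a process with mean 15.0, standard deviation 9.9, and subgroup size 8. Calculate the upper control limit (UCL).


UCL = 15.0 + 3 * 9.9 / sqrt(8)

25.5


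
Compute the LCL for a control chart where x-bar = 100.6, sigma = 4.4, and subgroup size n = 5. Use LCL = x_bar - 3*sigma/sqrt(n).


LCL = 100.6 - 3 * 4.4 / sqrt(5)

94.7


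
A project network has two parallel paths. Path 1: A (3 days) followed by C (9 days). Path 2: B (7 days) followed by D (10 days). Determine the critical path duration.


Path 1 = 3 + 9 = 12 days
Path 2 = 7 + 10 = 17 days
Duration = max(12, 17) = 17 days

17 days


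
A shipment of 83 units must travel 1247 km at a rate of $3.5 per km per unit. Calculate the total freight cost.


TC = dist * cost * units = 1247 * 3.5 * 83 = $362253.50

$362253.50


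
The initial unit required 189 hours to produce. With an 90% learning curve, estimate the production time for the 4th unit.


Formula: T_n = T_1 * (learning_rate)^(log2(n)) where learning_rate = rate/100
Doublings = log2(4) = 2
T_n = 189 * 0.9^2
T_n = 189 * 0.81 = 153.1 hours

153.1 hours


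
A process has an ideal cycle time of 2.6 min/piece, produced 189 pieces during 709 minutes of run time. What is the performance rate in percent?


Formula: Performance = (Ideal CT * Total Count) / Run Time * 100
Ideal output time = 2.6 * 189 = 491.4 min
Performance = 491.4 / 709 * 100 = 69.3%

69.3%


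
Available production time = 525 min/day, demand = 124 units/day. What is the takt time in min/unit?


Formula: Takt Time = Available Production Time / Customer Demand
Takt = 525 min/day / 124 units/day
Takt = 4.23 min/unit

4.23 min/unit


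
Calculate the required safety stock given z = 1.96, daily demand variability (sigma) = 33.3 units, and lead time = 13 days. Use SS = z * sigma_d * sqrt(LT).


Formula: SS = z * sigma_d * sqrt(LT)
sqrt(LT) = sqrt(13) = 3.6056
SS = 1.96 * 33.3 * 3.6056
SS = 235.3 units

235.3 units


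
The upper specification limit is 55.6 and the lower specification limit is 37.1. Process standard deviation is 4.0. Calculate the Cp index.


Cp = (55.6 - 37.1) / (6 * 4.0)

0.77


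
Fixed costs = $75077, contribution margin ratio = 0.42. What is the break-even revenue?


Formula: BER = Fixed Costs / Contribution Margin Ratio
BER = $75077 / 0.42
BER = $178754.76 (to the nearest cent)

$178754.76


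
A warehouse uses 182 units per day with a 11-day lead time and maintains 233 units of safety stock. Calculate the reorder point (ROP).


Formula: ROP = (Daily Demand * Lead Time) + Safety Stock
Demand during lead time = 182 * 11 = 2002 units
ROP = 2002 + 233 = 2235 units

2235 units


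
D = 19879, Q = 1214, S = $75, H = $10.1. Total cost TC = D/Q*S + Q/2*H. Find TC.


TC = 19879/1214 * 75 + 1214/2 * 10.1

$7358.81


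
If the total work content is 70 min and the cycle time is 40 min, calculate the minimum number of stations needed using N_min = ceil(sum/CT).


Formula: N_min = ceil(Sum of Task Times / Cycle Time)
N_min = ceil(70 min / 40 min) = ceil(1.75)
N_min = 2 stations

2


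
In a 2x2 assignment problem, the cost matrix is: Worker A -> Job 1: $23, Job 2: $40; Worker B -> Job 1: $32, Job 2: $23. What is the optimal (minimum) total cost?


Option 1: A->1 + B->2 = $23 + $23 = $46
Option 2: A->2 + B->1 = $40 + $32 = $72
Min cost = min($46, $72) = $46

$46


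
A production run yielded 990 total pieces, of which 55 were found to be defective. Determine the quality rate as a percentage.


Formula: Quality Rate = Good Pieces / Total Pieces * 100
Good pieces = 990 - 55 = 935
QR = 935 / 990 * 100 = 94.4%

94.4%


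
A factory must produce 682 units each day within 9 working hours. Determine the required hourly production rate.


Formula: Production Rate = Daily Demand / Available Hours
Rate = 682 units/day / 9 hours/day
Rate = 75.8 units/hour

75.8 units/hour


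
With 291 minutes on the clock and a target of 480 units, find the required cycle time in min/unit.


Formula: CT = Available Time / Number of Units
CT = 291 min / 480 units
CT = 0.61 min/unit

0.61 min/unit


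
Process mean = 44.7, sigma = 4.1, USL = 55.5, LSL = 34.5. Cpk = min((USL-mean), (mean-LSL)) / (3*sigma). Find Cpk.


Cpu = (55.5 - 44.7) / (3 * 4.1) = 0.88
Cpl = (44.7 - 34.5) / (3 * 4.1) = 0.83
Cpk = min(0.88, 0.83) = 0.83

0.83


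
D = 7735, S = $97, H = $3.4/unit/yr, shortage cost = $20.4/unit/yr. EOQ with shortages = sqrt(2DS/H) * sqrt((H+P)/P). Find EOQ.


Formula: EOQ* = sqrt(2DS/H) * sqrt((H+P)/P)
Base EOQ = sqrt(2*7735*97/3.4) = 664.34 units
Correction = sqrt((3.4+20.4)/20.4) = 1.08012
EOQ* = 664.34 * 1.08012 = 717.6 units

717.6 units


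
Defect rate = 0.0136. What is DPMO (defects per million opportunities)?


DPMO = defect_rate * 1000000 = 0.0136 * 1000000

13600


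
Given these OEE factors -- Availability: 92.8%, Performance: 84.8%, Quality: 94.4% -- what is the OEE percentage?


Formula: OEE = Availability * Performance * Quality / 10000
A * P = 92.8% * 84.8% / 100 = 78.69%
OEE = 78.69% * 94.4% / 100 = 74.3%

74.3%


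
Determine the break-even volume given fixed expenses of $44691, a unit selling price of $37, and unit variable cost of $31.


Formula: BEQ = Fixed Costs / (Price - Variable Cost)
Contribution margin = $37 - $31 = $6/unit
BEQ = ceil($44691 / $6/unit) = ceil(7448.5) = 7449 units

7449 units


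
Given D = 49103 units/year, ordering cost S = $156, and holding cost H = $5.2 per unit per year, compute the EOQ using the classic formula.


Formula: EOQ = sqrt(2 * D * S / H)
Numerator: 2 * 49103 * 156 = 15320136
2DS/H = 15320136 / 5.2 = 2946180.0
EOQ = sqrt(2946180.0) = 1716.4 units

1716.4 units


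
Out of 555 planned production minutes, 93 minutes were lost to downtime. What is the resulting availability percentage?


Formula: Availability = (Planned Time - Downtime) / Planned Time * 100
Uptime = 555 - 93 = 462 min
Availability = 462 / 555 * 100 = 83.2%

83.2%


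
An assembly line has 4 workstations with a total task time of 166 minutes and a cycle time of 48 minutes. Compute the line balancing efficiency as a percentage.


Formula: Efficiency = Sum of Task Times / (N_stations * CT) * 100
Total station capacity = 4 stations * 48 min = 192 min
Efficiency = 166 / 192 * 100 = 86.5%

86.5%


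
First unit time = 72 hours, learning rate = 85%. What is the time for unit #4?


Formula: T_n = T_1 * (learning_rate)^(log2(n)) where learning_rate = rate/100
Doublings = log2(4) = 2
T_n = 72 * 0.85^2
T_n = 72 * 0.7225 = 52.0 hours

52.0 hours


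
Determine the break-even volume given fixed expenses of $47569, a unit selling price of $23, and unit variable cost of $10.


Formula: BEQ = Fixed Costs / (Price - Variable Cost)
Contribution margin = $23 - $10 = $13/unit
BEQ = ceil($47569 / $13/unit) = ceil(3659.15) = 3660 units

3660 units


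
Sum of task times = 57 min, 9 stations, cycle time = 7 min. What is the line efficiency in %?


Formula: Efficiency = Sum of Task Times / (N_stations * CT) * 100
Total station capacity = 9 stations * 7 min = 63 min
Efficiency = 57 / 63 * 100 = 90.5%

90.5%


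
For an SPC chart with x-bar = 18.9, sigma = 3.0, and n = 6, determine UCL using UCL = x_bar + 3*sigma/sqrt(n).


UCL = 18.9 + 3 * 3.0 / sqrt(6)

22.57


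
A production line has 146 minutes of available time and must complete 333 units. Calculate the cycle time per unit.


Formula: CT = Available Time / Number of Units
CT = 146 min / 333 units
CT = 0.44 min/unit

0.44 min/unit


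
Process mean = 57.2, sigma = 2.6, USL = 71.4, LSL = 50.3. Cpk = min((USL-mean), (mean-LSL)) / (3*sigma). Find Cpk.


Cpu = (71.4 - 57.2) / (3 * 2.6) = 1.82
Cpl = (57.2 - 50.3) / (3 * 2.6) = 0.88
Cpk = min(1.82, 0.88) = 0.88

0.88


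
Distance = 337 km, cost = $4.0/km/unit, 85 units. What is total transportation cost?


TC = dist * cost * units = 337 * 4.0 * 85 = $114580.00

$114580.00


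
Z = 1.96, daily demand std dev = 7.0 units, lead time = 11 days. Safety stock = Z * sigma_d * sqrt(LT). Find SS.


Formula: SS = z * sigma_d * sqrt(LT)
sqrt(LT) = sqrt(11) = 3.3166
SS = 1.96 * 7.0 * 3.3166
SS = 45.5 units

45.5 units


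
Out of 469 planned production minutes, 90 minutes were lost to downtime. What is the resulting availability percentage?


Formula: Availability = (Planned Time - Downtime) / Planned Time * 100
Uptime = 469 - 90 = 379 min
Availability = 379 / 469 * 100 = 80.8%

80.8%


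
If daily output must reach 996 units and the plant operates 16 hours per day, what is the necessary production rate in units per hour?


Formula: Production Rate = Daily Demand / Available Hours
Rate = 996 units/day / 16 hours/day
Rate = 62.3 units/hour

62.3 units/hour


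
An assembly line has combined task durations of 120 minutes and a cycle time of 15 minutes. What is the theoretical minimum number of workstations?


Formula: N_min = ceil(Sum of Task Times / Cycle Time)
N_min = ceil(120 min / 15 min) = ceil(8.0)
N_min = 8 stations

8


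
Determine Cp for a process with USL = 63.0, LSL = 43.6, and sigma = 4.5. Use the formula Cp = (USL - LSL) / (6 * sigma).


Cp = (63.0 - 43.6) / (6 * 4.5)

0.72


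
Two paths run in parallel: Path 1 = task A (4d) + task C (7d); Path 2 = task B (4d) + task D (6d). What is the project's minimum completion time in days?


Path 1 = 4 + 7 = 11 days
Path 2 = 4 + 6 = 10 days
Duration = max(11, 10) = 11 days

11 days


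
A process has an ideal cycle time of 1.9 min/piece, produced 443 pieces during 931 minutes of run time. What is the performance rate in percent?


Formula: Performance = (Ideal CT * Total Count) / Run Time * 100
Ideal output time = 1.9 * 443 = 841.7 min
Performance = 841.7 / 931 * 100 = 90.4%

90.4%


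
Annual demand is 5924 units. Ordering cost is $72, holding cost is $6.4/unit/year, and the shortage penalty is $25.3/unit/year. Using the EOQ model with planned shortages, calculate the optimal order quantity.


Formula: EOQ* = sqrt(2DS/H) * sqrt((H+P)/P)
Base EOQ = sqrt(2*5924*72/6.4) = 365.09 units
Correction = sqrt((6.4+25.3)/25.3) = 1.11936
EOQ* = 365.09 * 1.11936 = 408.7 units

408.7 units


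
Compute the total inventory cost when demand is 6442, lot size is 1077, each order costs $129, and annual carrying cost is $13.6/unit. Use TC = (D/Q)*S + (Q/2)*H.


TC = 6442/1077 * 129 + 1077/2 * 13.6

$8095.20


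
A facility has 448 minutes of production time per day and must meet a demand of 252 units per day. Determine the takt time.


Formula: Takt Time = Available Production Time / Customer Demand
Takt = 448 min/day / 252 units/day
Takt = 1.78 min/unit

1.78 min/unit


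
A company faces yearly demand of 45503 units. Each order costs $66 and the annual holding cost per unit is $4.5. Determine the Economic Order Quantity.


Formula: EOQ = sqrt(2 * D * S / H)
Numerator: 2 * 45503 * 66 = 6006396
2DS/H = 6006396 / 4.5 = 1334754.7
EOQ = sqrt(1334754.7) = 1155.3 units

1155.3 units


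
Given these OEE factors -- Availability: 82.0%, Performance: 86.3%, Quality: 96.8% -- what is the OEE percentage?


Formula: OEE = Availability * Performance * Quality / 10000
A * P = 82.0% * 86.3% / 100 = 70.77%
OEE = 70.77% * 96.8% / 100 = 68.5%

68.5%


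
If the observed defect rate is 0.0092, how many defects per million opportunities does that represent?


DPMO = defect_rate * 1000000 = 0.0092 * 1000000

9200


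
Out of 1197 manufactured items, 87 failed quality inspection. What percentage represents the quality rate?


Formula: Quality Rate = Good Pieces / Total Pieces * 100
Good pieces = 1197 - 87 = 1110
QR = 1110 / 1197 * 100 = 92.7%

92.7%


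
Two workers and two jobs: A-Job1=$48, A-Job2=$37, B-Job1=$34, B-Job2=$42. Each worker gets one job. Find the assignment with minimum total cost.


Option 1: A->1 + B->2 = $48 + $42 = $90
Option 2: A->2 + B->1 = $37 + $34 = $71
Min cost = min($90, $71) = $71

$71


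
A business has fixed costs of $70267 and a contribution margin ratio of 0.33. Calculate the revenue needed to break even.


Formula: BER = Fixed Costs / Contribution Margin Ratio
BER = $70267 / 0.33
BER = $212930.30 (to the nearest cent)

$212930.30


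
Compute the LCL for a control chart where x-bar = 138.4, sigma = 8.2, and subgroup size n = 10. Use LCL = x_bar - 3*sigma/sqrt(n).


LCL = 138.4 - 3 * 8.2 / sqrt(10)

130.62


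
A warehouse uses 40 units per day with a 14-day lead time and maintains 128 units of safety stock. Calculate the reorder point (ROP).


Formula: ROP = (Daily Demand * Lead Time) + Safety Stock
Demand during lead time = 40 * 14 = 560 units
ROP = 560 + 128 = 688 units

688 units


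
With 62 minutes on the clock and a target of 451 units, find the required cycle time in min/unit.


Formula: CT = Available Time / Number of Units
CT = 62 min / 451 units
CT = 0.14 min/unit

0.14 min/unit


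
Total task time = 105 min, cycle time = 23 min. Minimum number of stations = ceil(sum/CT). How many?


Formula: N_min = ceil(Sum of Task Times / Cycle Time)
N_min = ceil(105 min / 23 min) = ceil(4.5652)
N_min = 5 stations

5


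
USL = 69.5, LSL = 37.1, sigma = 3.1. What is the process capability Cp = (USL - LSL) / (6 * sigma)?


Cp = (69.5 - 37.1) / (6 * 3.1)

1.74


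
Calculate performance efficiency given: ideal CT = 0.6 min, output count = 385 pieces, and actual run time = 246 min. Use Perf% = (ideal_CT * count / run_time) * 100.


Formula: Performance = (Ideal CT * Total Count) / Run Time * 100
Ideal output time = 0.6 * 385 = 231.0 min
Performance = 231.0 / 246 * 100 = 93.9%

93.9%


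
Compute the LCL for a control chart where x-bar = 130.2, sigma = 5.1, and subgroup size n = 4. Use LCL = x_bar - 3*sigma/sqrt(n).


LCL = 130.2 - 3 * 5.1 / sqrt(4)

122.55


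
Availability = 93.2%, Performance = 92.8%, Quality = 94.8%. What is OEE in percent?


Formula: OEE = Availability * Performance * Quality / 10000
A * P = 93.2% * 92.8% / 100 = 86.49%
OEE = 86.49% * 94.8% / 100 = 82.0%

82.0%


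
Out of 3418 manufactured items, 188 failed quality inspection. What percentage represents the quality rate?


Formula: Quality Rate = Good Pieces / Total Pieces * 100
Good pieces = 3418 - 188 = 3230
QR = 3230 / 3418 * 100 = 94.5%

94.5%


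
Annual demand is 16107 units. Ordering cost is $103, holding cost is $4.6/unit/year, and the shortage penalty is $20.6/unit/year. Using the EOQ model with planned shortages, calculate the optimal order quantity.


Formula: EOQ* = sqrt(2DS/H) * sqrt((H+P)/P)
Base EOQ = sqrt(2*16107*103/4.6) = 849.3 units
Correction = sqrt((4.6+20.6)/20.6) = 1.10603
EOQ* = 849.3 * 1.10603 = 939.4 units

939.4 units


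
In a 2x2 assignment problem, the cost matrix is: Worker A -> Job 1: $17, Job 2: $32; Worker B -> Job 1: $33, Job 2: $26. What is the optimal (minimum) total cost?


Option 1: A->1 + B->2 = $17 + $26 = $43
Option 2: A->2 + B->1 = $32 + $33 = $65
Min cost = min($43, $65) = $43

$43
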